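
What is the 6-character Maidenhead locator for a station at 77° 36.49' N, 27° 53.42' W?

HQ67bo

Shift to the Maidenhead origin (180°W, 90°S): lon 152.1097, lat 167.6082.
Field: 152.1097/20 → 7 → H, 167.6082/10 → 16 → Q; chars HQ.
Square: 12.1097/2 → 6, 7.6082/1 → 7; chars 67.
Subsquare: 0.1097/0.0833333 → 1 → b, 0.6082/0.0416667 → 14 → o; chars bo.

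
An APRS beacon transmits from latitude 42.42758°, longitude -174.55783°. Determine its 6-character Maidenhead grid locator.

AN22rk

Shift to the Maidenhead origin (180°W, 90°S): lon 5.4422, lat 132.4276.
Field: 5.4422/20 → 0 → A, 132.4276/10 → 13 → N; chars AN.
Square: 5.4422/2 → 2, 2.4276/1 → 2; chars 22.
Subsquare: 1.4422/0.0833333 → 17 → r, 0.4276/0.0416667 → 10 → k; chars rk.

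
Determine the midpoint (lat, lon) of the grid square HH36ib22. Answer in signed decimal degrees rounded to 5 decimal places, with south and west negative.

Field H=7, H=7: +7·20° lon, +7·10° lat → SW at lon -40°, lat -20°.
Square 3, 6: +3·2° lon, +6·1° lat → SW at lon -34°, lat -14°.
Subsquare i=8, b=1: +8·0.0833333° lon, +1·0.0416667° lat → SW at lon -33.3333°, lat -13.9583°.
Extended square 2, 2: +2·0.00833333° lon, +2·0.00416667° lat → SW at lon -33.3167°, lat -13.95°.
Cell spans 0.00833333° lon × 0.00416667° lat. Centre is SW corner plus half of each.
latitude -13.94792, longitude -33.31250.

-13.94792, -33.31250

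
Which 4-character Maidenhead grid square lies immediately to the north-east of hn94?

Longitude square 9; +1 → 10, wraps to 0, carry into field.
Longitude field H = 7; +1 → 8 = I.
Latitude square 4; +1 → 5.

IN05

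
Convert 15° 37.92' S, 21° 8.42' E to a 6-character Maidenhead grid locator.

Shift to the Maidenhead origin (180°W, 90°S): lon 201.1403, lat 74.3680.
Field (20°×10°, letters A–R): 201.1403/20 → 10 → K, 74.3680/10 → 7 → H; chars KH.
Square (2°×1°, digits 0–9): 1.1403/2 → 0, 4.3680/1 → 4; chars 04.
Subsquare (5′×2.5′, letters a–x): 1.1403/0.0833333 → 13 → n, 0.3680/0.0416667 → 8 → i; chars ni.

KH04ni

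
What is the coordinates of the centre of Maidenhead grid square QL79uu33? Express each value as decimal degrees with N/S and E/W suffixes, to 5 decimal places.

29.84792° N, 155.69583° E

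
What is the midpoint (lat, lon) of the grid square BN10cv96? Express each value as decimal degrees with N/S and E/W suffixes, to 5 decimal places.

40.90208° N, 157.75417° W

Field B=1, N=13: +1·20° lon, +13·10° lat → SW at lon -160°, lat 40°.
Square 1, 0: +1·2° lon, +0·1° lat → SW at lon -158°, lat 40°.
Subsquare c=2, v=21: +2·0.0833333° lon, +21·0.0416667° lat → SW at lon -157.833°, lat 40.875°.
Extended square 9, 6: +9·0.00833333° lon, +6·0.00416667° lat → SW at lon -157.758°, lat 40.9°.
Cell spans 0.00833333° lon × 0.00416667° lat. Centre is SW corner plus half of each.
latitude 40.90208° N, longitude 157.75417° W.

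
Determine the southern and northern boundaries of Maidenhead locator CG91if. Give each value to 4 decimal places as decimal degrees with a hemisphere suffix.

Field C=2, G=6: +2·20° lon, +6·10° lat → SW at lon -140°, lat -30°.
Square 9, 1: +9·2° lon, +1·1° lat → SW at lon -122°, lat -29°.
Subsquare i=8, f=5: +8·0.0833333° lon, +5·0.0416667° lat → SW at lon -121.333°, lat -28.7917°.
Cell spans 0.0833333° lon × 0.0416667° lat.
south 28.7917° S, north 28.7500° S.

28.7917° S, 28.7500° S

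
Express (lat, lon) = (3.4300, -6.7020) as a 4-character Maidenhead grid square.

Shift to the Maidenhead origin (180°W, 90°S): lon 173.30, lat 93.43.
Field (20°×10°, letters A–R): 173.30/20 → 8 → I, 93.43/10 → 9 → J; chars IJ.
Square (2°×1°, digits 0–9): 13.30/2 → 6, 3.43/1 → 3; chars 63.

IJ63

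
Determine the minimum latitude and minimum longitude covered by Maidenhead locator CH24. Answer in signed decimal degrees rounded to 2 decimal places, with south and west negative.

-16.00, -136.00

Field C=2, H=7: +2·20° lon, +7·10° lat → SW at lon -140°, lat -20°.
Square 2, 4: +2·2° lon, +4·1° lat → SW at lon -136°, lat -16°.
latitude -16.00, longitude -136.00.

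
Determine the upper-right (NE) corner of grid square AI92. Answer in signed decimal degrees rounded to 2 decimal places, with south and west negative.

-7.00, -160.00

Field A=0, I=8: +0·20° lon, +8·10° lat → SW at lon -180°, lat -10°.
Square 9, 2: +9·2° lon, +2·1° lat → SW at lon -162°, lat -8°.
Cell spans 2° lon × 1° lat. NE corner is SW corner plus one full cell.
latitude -7.00, longitude -160.00.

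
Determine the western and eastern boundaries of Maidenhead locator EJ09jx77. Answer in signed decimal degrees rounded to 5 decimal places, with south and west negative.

Field E=4, J=9: +4·20° lon, +9·10° lat → SW at lon -100°, lat 0°.
Square 0, 9: +0·2° lon, +9·1° lat → SW at lon -100°, lat 9°.
Subsquare j=9, x=23: +9·0.0833333° lon, +23·0.0416667° lat → SW at lon -99.25°, lat 9.95833°.
Extended square 7, 7: +7·0.00833333° lon, +7·0.00416667° lat → SW at lon -99.1917°, lat 9.9875°.
Cell spans 0.00833333° lon × 0.00416667° lat.
west -99.19167, east -99.18333.

-99.19167, -99.18333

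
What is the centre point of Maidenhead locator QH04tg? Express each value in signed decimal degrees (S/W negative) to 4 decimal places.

Field Q=16, H=7: +16·20° lon, +7·10° lat → SW at lon 140°, lat -20°.
Square 0, 4: +0·2° lon, +4·1° lat → SW at lon 140°, lat -16°.
Subsquare t=19, g=6: +19·0.0833333° lon, +6·0.0416667° lat → SW at lon 141.583°, lat -15.75°.
Cell spans 0.0833333° lon × 0.0416667° lat. Centre is SW corner plus half of each.
latitude -15.7292, longitude 141.6250.

-15.7292, 141.6250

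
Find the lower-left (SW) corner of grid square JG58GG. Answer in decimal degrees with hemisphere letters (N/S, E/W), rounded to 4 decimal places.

Field J=9, G=6: +9·20° lon, +6·10° lat → SW at lon 0°, lat -30°.
Square 5, 8: +5·2° lon, +8·1° lat → SW at lon 10°, lat -22°.
Subsquare g=6, g=6: +6·0.0833333° lon, +6·0.0416667° lat → SW at lon 10.5°, lat -21.75°.
latitude 21.7500° S, longitude 10.5000° E.

21.7500° S, 10.5000° E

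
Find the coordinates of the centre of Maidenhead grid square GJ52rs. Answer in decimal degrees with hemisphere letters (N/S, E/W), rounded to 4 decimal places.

Field G=6, J=9: +6·20° lon, +9·10° lat → SW at lon -60°, lat 0°.
Square 5, 2: +5·2° lon, +2·1° lat → SW at lon -50°, lat 2°.
Subsquare r=17, s=18: +17·0.0833333° lon, +18·0.0416667° lat → SW at lon -48.5833°, lat 2.75°.
Cell spans 0.0833333° lon × 0.0416667° lat. Centre is SW corner plus half of each.
latitude 2.7708° N, longitude 48.5417° W.

2.7708° N, 48.5417° W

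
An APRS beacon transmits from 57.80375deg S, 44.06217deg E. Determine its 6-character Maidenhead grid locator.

LD22ae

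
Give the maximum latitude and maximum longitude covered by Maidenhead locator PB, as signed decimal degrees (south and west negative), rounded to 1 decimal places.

-70.0, 140.0

Field P=15, B=1: +15·20° lon, +1·10° lat → SW at lon 120°, lat -80°.
Cell spans 20° lon × 10° lat. NE corner is SW corner plus one full cell.
latitude -70.0, longitude 140.0.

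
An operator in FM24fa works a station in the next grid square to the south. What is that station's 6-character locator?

FM23fx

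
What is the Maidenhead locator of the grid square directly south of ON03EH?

Latitude subsquare h = 7; −1 → 6 = g.
The longitude characters are unchanged.

ON03eg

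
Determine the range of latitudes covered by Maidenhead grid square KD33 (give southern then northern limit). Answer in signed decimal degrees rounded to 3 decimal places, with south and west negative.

-57.000, -56.000

Field K=10, D=3: +10·20° lon, +3·10° lat → SW at lon 20°, lat -60°.
Square 3, 3: +3·2° lon, +3·1° lat → SW at lon 26°, lat -57°.
Cell spans 2° lon × 1° lat.
south -57.000, north -56.000.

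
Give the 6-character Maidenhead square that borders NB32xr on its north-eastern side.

NB42as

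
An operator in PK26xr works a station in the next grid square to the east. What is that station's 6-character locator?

PK36ar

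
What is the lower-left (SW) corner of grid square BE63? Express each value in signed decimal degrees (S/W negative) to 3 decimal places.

-47.000, -148.000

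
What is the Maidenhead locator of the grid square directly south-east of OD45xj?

OD55ai

Longitude subsquare x = 23; +1 → 24, wraps to 0 = a, carry into square.
Longitude square 4; +1 → 5.
Latitude subsquare j = 9; −1 → 8 = i.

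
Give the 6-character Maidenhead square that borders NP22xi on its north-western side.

Longitude subsquare x = 23; −1 → 22 = w.
Latitude subsquare i = 8; +1 → 9 = j.

NP22wj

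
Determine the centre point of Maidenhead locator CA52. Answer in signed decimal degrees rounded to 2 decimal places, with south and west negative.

-87.50, -129.00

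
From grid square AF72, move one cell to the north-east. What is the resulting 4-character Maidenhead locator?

Longitude square 7; +1 → 8.
Latitude square 2; +1 → 3.

AF83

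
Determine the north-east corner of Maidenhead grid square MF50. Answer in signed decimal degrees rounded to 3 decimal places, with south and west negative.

-39.000, 72.000

Field M=12, F=5: +12·20° lon, +5·10° lat → SW at lon 60°, lat -40°.
Square 5, 0: +5·2° lon, +0·1° lat → SW at lon 70°, lat -40°.
Cell spans 2° lon × 1° lat. NE corner is SW corner plus one full cell.
latitude -39.000, longitude 72.000.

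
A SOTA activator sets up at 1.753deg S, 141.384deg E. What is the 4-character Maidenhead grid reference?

QI08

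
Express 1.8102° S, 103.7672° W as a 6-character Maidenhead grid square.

DI88ce

Offset from 180°W / 90°S: lon 76.2328°, lat 88.1898°.
Field: 76.2328/20 → 3 → D, 88.1898/10 → 8 → I; chars DI.
Square: 16.2328/2 → 8, 8.1898/1 → 8; chars 88.
Subsquare: 0.2328/0.0833333 → 2 → c, 0.1898/0.0416667 → 4 → e; chars ce.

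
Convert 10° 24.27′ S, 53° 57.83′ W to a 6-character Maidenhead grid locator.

Shift to the Maidenhead origin (180°W, 90°S): lon 126.0362, lat 79.5955.
Field: 126.0362/20 → 6 → G, 79.5955/10 → 7 → H; chars GH.
Square: 6.0362/2 → 3, 9.5955/1 → 9; chars 39.
Subsquare: 0.0362/0.0833333 → 0 → a, 0.5955/0.0416667 → 14 → o; chars ao.

GH39ao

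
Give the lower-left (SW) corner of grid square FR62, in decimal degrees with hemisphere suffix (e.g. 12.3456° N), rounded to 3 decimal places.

82.000° N, 68.000° W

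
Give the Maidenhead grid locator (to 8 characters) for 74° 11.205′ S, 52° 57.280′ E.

Shift to the Maidenhead origin (180°W, 90°S): lon 232.95467, lat 15.81325.
Field: lon ⌊232.95467/20⌋ = 11 → L; lat ⌊15.81325/10⌋ = 1 → B.
Square: lon ⌊12.95467/2⌋ = 6; lat ⌊5.81325/1⌋ = 5.
Subsquare: lon ⌊0.95467/0.0833333⌋ = 11 → l; lat ⌊0.81325/0.0416667⌋ = 19 → t.
Extended square: lon ⌊0.03800/0.00833333⌋ = 4; lat ⌊0.02158/0.00416667⌋ = 5.

LB65lt45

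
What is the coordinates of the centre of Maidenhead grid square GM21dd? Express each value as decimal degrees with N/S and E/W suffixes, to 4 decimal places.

31.1458° N, 55.7083° W

Field G=6, M=12: +6·20° lon, +12·10° lat → SW at lon -60°, lat 30°.
Square 2, 1: +2·2° lon, +1·1° lat → SW at lon -56°, lat 31°.
Subsquare d=3, d=3: +3·0.0833333° lon, +3·0.0416667° lat → SW at lon -55.75°, lat 31.125°.
Cell spans 0.0833333° lon × 0.0416667° lat. Centre is SW corner plus half of each.
latitude 31.1458° N, longitude 55.7083° W.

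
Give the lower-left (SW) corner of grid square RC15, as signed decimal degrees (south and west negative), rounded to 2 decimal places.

Field R=17, C=2: +17·20° lon, +2·10° lat → SW at lon 160°, lat -70°.
Square 1, 5: +1·2° lon, +5·1° lat → SW at lon 162°, lat -65°.
latitude -65.00, longitude 162.00.

-65.00, 162.00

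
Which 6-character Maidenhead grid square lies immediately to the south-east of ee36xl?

EE46ak

Longitude subsquare x = 23; +1 → 24, wraps to 0 = a, carry into square.
Longitude square 3; +1 → 4.
Latitude subsquare l = 11; −1 → 10 = k.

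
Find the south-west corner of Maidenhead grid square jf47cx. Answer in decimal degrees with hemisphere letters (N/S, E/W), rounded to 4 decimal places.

32.0417° S, 8.1667° E

Field J=9, F=5: +9·20° lon, +5·10° lat → SW at lon 0°, lat -40°.
Square 4, 7: +4·2° lon, +7·1° lat → SW at lon 8°, lat -33°.
Subsquare c=2, x=23: +2·0.0833333° lon, +23·0.0416667° lat → SW at lon 8.16667°, lat -32.0417°.
latitude 32.0417° S, longitude 8.1667° E.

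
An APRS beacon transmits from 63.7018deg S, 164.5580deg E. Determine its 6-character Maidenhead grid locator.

Shift to the Maidenhead origin (180°W, 90°S): lon 344.5580, lat 26.2982.
Field: lon ⌊344.5580/20⌋ = 17 → R; lat ⌊26.2982/10⌋ = 2 → C.
Square: lon ⌊4.5580/2⌋ = 2; lat ⌊6.2982/1⌋ = 6.
Subsquare: lon ⌊0.5580/0.0833333⌋ = 6 → g; lat ⌊0.2982/0.0416667⌋ = 7 → h.

RC26gh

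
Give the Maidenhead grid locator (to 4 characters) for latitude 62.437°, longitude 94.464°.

Offset from 180°W / 90°S: lon 274.46°, lat 152.44°.
Field: lon ⌊274.46/20⌋ = 13 → N; lat ⌊152.44/10⌋ = 15 → P.
Square: lon ⌊14.46/2⌋ = 7; lat ⌊2.44/1⌋ = 2.

NP72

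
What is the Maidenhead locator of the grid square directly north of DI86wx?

Latitude subsquare x = 23; +1 → 24, wraps to 0 = a, carry into square.
Latitude square 6; +1 → 7.
The longitude characters are unchanged.

DI87wa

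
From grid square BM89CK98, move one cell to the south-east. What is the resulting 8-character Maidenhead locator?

BM89dk07

Longitude extended square 9; +1 → 10, wraps to 0, carry into subsquare.
Longitude subsquare c = 2; +1 → 3 = d.
Latitude extended square 8; −1 → 7.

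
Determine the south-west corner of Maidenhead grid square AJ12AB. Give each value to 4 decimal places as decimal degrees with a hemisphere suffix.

2.0417° N, 178.0000° W

Field A=0, J=9: +0·20° lon, +9·10° lat → SW at lon -180°, lat 0°.
Square 1, 2: +1·2° lon, +2·1° lat → SW at lon -178°, lat 2°.
Subsquare a=0, b=1: +0·0.0833333° lon, +1·0.0416667° lat → SW at lon -178°, lat 2.04167°.
latitude 2.0417° N, longitude 178.0000° W.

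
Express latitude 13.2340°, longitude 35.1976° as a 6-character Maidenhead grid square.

Add 180° to longitude and 90° to latitude: 215.1976, 103.2340.
Field: 215.1976/20 → 10 → K, 103.2340/10 → 10 → K; chars KK.
Square: 15.1976/2 → 7, 3.2340/1 → 3; chars 73.
Subsquare: 1.1976/0.0833333 → 14 → o, 0.2340/0.0416667 → 5 → f; chars of.

KK73of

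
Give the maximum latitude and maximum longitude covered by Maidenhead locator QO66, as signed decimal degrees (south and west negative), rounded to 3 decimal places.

Field Q=16, O=14: +16·20° lon, +14·10° lat → SW at lon 140°, lat 50°.
Square 6, 6: +6·2° lon, +6·1° lat → SW at lon 152°, lat 56°.
Cell spans 2° lon × 1° lat. NE corner is SW corner plus one full cell.
latitude 57.000, longitude 154.000.

57.000, 154.000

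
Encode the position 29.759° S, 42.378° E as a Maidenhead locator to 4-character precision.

LG10

Add 180° to longitude and 90° to latitude: 222.38, 60.24.
Field: 222.38/20 → 11 → L, 60.24/10 → 6 → G; chars LG.
Square: 2.38/2 → 1, 0.24/1 → 0; chars 10.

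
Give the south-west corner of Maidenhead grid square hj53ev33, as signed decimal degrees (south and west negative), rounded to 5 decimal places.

Field H=7, J=9: +7·20° lon, +9·10° lat → SW at lon -40°, lat 0°.
Square 5, 3: +5·2° lon, +3·1° lat → SW at lon -30°, lat 3°.
Subsquare e=4, v=21: +4·0.0833333° lon, +21·0.0416667° lat → SW at lon -29.6667°, lat 3.875°.
Extended square 3, 3: +3·0.00833333° lon, +3·0.00416667° lat → SW at lon -29.6417°, lat 3.8875°.
latitude 3.88750, longitude -29.64167.

3.88750, -29.64167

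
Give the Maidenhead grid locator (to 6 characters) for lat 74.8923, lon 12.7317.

Shift to the Maidenhead origin (180°W, 90°S): lon 192.7317, lat 164.8923.
Field: lon ⌊192.7317/20⌋ = 9 → J; lat ⌊164.8923/10⌋ = 16 → Q.
Square: lon ⌊12.7317/2⌋ = 6; lat ⌊4.8923/1⌋ = 4.
Subsquare: lon ⌊0.7317/0.0833333⌋ = 8 → i; lat ⌊0.8923/0.0416667⌋ = 21 → v.

JQ64iv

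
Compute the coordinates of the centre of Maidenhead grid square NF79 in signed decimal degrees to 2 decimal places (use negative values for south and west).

Field N=13, F=5: +13·20° lon, +5·10° lat → SW at lon 80°, lat -40°.
Square 7, 9: +7·2° lon, +9·1° lat → SW at lon 94°, lat -31°.
Cell spans 2° lon × 1° lat. Centre is SW corner plus half of each.
latitude -30.50, longitude 95.00.

-30.50, 95.00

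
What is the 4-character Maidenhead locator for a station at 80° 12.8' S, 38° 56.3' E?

Offset from 180°W / 90°S: lon 218.94°, lat 9.79°.
Field: lon ⌊218.94/20⌋ = 10 → K; lat ⌊9.79/10⌋ = 0 → A.
Square: lon ⌊18.94/2⌋ = 9; lat ⌊9.79/1⌋ = 9.

KA99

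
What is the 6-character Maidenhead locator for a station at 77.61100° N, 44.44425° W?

Offset from 180°W / 90°S: lon 135.5557°, lat 167.6110°.
Field: 135.5557/20 → 6 → G, 167.6110/10 → 16 → Q; chars GQ.
Square: 15.5557/2 → 7, 7.6110/1 → 7; chars 77.
Subsquare: 1.5557/0.0833333 → 18 → s, 0.6110/0.0416667 → 14 → o; chars so.

GQ77so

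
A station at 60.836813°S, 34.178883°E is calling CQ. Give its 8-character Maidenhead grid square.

Add 180° to longitude and 90° to latitude: 214.17888, 29.16319.
Field: lon ⌊214.17888/20⌋ = 10 → K; lat ⌊29.16319/10⌋ = 2 → C.
Square: lon ⌊14.17888/2⌋ = 7; lat ⌊9.16319/1⌋ = 9.
Subsquare: lon ⌊0.17888/0.0833333⌋ = 2 → c; lat ⌊0.16319/0.0416667⌋ = 3 → d.
Extended square: lon ⌊0.01222/0.00833333⌋ = 1; lat ⌊0.03819/0.00416667⌋ = 9.

KC79cd19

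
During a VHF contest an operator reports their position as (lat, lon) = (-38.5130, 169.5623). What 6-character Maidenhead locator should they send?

RF41sl

Shift to the Maidenhead origin (180°W, 90°S): lon 349.5623, lat 51.4870.
Field (20°×10°, letters A–R): lon ⌊349.5623/20⌋ = 17 → R; lat ⌊51.4870/10⌋ = 5 → F.
Square (2°×1°, digits 0–9): lon ⌊9.5623/2⌋ = 4; lat ⌊1.4870/1⌋ = 1.
Subsquare (5′×2.5′, letters a–x): lon ⌊1.5623/0.0833333⌋ = 18 → s; lat ⌊0.4870/0.0416667⌋ = 11 → l.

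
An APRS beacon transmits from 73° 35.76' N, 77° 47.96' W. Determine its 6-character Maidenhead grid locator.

Offset from 180°W / 90°S: lon 102.2007°, lat 163.5960°.
Field: 102.2007/20 → 5 → F, 163.5960/10 → 16 → Q; chars FQ.
Square: 2.2007/2 → 1, 3.5960/1 → 3; chars 13.
Subsquare: 0.2007/0.0833333 → 2 → c, 0.5960/0.0416667 → 14 → o; chars co.

FQ13co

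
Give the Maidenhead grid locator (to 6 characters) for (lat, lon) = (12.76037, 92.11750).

Offset from 180°W / 90°S: lon 272.1175°, lat 102.7604°.
Field (20°×10°, letters A–R): 272.1175/20 → 13 → N, 102.7604/10 → 10 → K; chars NK.
Square (2°×1°, digits 0–9): 12.1175/2 → 6, 2.7604/1 → 2; chars 62.
Subsquare (5′×2.5′, letters a–x): 0.1175/0.0833333 → 1 → b, 0.7604/0.0416667 → 18 → s; chars bs.

NK62bs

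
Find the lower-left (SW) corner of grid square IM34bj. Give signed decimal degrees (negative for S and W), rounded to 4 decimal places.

Field I=8, M=12: +8·20° lon, +12·10° lat → SW at lon -20°, lat 30°.
Square 3, 4: +3·2° lon, +4·1° lat → SW at lon -14°, lat 34°.
Subsquare b=1, j=9: +1·0.0833333° lon, +9·0.0416667° lat → SW at lon -13.9167°, lat 34.375°.
latitude 34.3750, longitude -13.9167.

34.3750, -13.9167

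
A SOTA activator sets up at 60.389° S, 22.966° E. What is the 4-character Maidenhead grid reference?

KC19

Add 180° to longitude and 90° to latitude: 202.97, 29.61.
Field: 202.97/20 → 10 → K, 29.61/10 → 2 → C; chars KC.
Square: 2.97/2 → 1, 9.61/1 → 9; chars 19.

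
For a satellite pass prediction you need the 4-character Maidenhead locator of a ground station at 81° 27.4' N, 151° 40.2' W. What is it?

BR41

Shift to the Maidenhead origin (180°W, 90°S): lon 28.33, lat 171.46.
Field: lon ⌊28.33/20⌋ = 1 → B; lat ⌊171.46/10⌋ = 17 → R.
Square: lon ⌊8.33/2⌋ = 4; lat ⌊1.46/1⌋ = 1.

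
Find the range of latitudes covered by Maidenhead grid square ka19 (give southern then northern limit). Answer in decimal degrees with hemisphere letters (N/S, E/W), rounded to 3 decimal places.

Field K=10, A=0: +10·20° lon, +0·10° lat → SW at lon 20°, lat -90°.
Square 1, 9: +1·2° lon, +9·1° lat → SW at lon 22°, lat -81°.
Cell spans 2° lon × 1° lat.
south 81.000° S, north 80.000° S.

81.000° S, 80.000° S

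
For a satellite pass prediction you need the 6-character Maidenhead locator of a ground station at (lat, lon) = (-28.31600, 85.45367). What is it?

NG21rq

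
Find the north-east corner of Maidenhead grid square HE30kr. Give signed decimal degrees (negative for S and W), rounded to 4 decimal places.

Field H=7, E=4: +7·20° lon, +4·10° lat → SW at lon -40°, lat -50°.
Square 3, 0: +3·2° lon, +0·1° lat → SW at lon -34°, lat -50°.
Subsquare k=10, r=17: +10·0.0833333° lon, +17·0.0416667° lat → SW at lon -33.1667°, lat -49.2917°.
Cell spans 0.0833333° lon × 0.0416667° lat. NE corner is SW corner plus one full cell.
latitude -49.2500, longitude -33.0833.

-49.2500, -33.0833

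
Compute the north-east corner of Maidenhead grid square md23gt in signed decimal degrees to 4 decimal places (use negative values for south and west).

Field M=12, D=3: +12·20° lon, +3·10° lat → SW at lon 60°, lat -60°.
Square 2, 3: +2·2° lon, +3·1° lat → SW at lon 64°, lat -57°.
Subsquare g=6, t=19: +6·0.0833333° lon, +19·0.0416667° lat → SW at lon 64.5°, lat -56.2083°.
Cell spans 0.0833333° lon × 0.0416667° lat. NE corner is SW corner plus one full cell.
latitude -56.1667, longitude 64.5833.

-56.1667, 64.5833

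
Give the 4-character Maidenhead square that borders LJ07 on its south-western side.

KJ96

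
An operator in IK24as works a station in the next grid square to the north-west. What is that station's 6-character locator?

Longitude subsquare a = 0; −1 → -1, wraps to 23 = x, carry into square.
Longitude square 2; −1 → 1.
Latitude subsquare s = 18; +1 → 19 = t.

IK14xt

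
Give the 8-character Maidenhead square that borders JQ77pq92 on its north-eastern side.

JQ77qq03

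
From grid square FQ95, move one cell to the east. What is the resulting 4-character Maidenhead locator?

GQ05

Longitude square 9; +1 → 10, wraps to 0, carry into field.
Longitude field F = 5; +1 → 6 = G.
The latitude characters are unchanged.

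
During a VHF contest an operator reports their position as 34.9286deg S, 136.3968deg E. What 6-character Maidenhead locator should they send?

PF85eb

Add 180° to longitude and 90° to latitude: 316.3968, 55.0714.
Field: lon ⌊316.3968/20⌋ = 15 → P; lat ⌊55.0714/10⌋ = 5 → F.
Square: lon ⌊16.3968/2⌋ = 8; lat ⌊5.0714/1⌋ = 5.
Subsquare: lon ⌊0.3968/0.0833333⌋ = 4 → e; lat ⌊0.0714/0.0416667⌋ = 1 → b.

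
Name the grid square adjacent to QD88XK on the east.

QD98ak

Longitude subsquare x = 23; +1 → 24, wraps to 0 = a, carry into square.
Longitude square 8; +1 → 9.
The latitude characters are unchanged.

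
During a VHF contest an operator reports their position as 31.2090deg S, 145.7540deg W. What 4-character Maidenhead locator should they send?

BF78

Offset from 180°W / 90°S: lon 34.25°, lat 58.79°.
Field (20°×10°, letters A–R): 34.25/20 → 1 → B, 58.79/10 → 5 → F; chars BF.
Square (2°×1°, digits 0–9): 14.25/2 → 7, 8.79/1 → 8; chars 78.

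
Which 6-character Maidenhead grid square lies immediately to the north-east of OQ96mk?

OQ96nl

Longitude subsquare m = 12; +1 → 13 = n.
Latitude subsquare k = 10; +1 → 11 = l.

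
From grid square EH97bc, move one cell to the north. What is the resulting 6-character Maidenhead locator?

Latitude subsquare c = 2; +1 → 3 = d.
The longitude characters are unchanged.

EH97bd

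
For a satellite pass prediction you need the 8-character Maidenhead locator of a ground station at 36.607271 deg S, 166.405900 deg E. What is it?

RF33ej84

Add 180° to longitude and 90° to latitude: 346.40590, 53.39273.
Field: lon ⌊346.40590/20⌋ = 17 → R; lat ⌊53.39273/10⌋ = 5 → F.
Square: lon ⌊6.40590/2⌋ = 3; lat ⌊3.39273/1⌋ = 3.
Subsquare: lon ⌊0.40590/0.0833333⌋ = 4 → e; lat ⌊0.39273/0.0416667⌋ = 9 → j.
Extended square: lon ⌊0.07257/0.00833333⌋ = 8; lat ⌊0.01773/0.00416667⌋ = 4.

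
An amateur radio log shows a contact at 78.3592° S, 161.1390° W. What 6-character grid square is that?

Add 180° to longitude and 90° to latitude: 18.8610, 11.6408.
Field: 18.8610/20 → 0 → A, 11.6408/10 → 1 → B; chars AB.
Square: 18.8610/2 → 9, 1.6408/1 → 1; chars 91.
Subsquare: 0.8610/0.0833333 → 10 → k, 0.6408/0.0416667 → 15 → p; chars kp.

AB91kp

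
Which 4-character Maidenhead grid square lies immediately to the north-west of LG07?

Longitude square 0; −1 → -1, wraps to 9, carry into field.
Longitude field L = 11; −1 → 10 = K.
Latitude square 7; +1 → 8.

KG98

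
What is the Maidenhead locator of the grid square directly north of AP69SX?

AQ60sa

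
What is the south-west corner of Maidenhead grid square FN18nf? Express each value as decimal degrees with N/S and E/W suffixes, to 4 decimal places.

48.2083° N, 76.9167° W

Field F=5, N=13: +5·20° lon, +13·10° lat → SW at lon -80°, lat 40°.
Square 1, 8: +1·2° lon, +8·1° lat → SW at lon -78°, lat 48°.
Subsquare n=13, f=5: +13·0.0833333° lon, +5·0.0416667° lat → SW at lon -76.9167°, lat 48.2083°.
latitude 48.2083° N, longitude 76.9167° W.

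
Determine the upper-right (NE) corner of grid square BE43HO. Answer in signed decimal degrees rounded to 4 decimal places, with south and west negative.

-46.3750, -151.3333

Field B=1, E=4: +1·20° lon, +4·10° lat → SW at lon -160°, lat -50°.
Square 4, 3: +4·2° lon, +3·1° lat → SW at lon -152°, lat -47°.
Subsquare h=7, o=14: +7·0.0833333° lon, +14·0.0416667° lat → SW at lon -151.417°, lat -46.4167°.
Cell spans 0.0833333° lon × 0.0416667° lat. NE corner is SW corner plus one full cell.
latitude -46.3750, longitude -151.3333.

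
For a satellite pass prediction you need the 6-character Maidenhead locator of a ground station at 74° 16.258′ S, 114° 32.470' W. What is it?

DB25rr

Add 180° to longitude and 90° to latitude: 65.4588, 15.7290.
Field (20°×10°, letters A–R): 65.4588/20 → 3 → D, 15.7290/10 → 1 → B; chars DB.
Square (2°×1°, digits 0–9): 5.4588/2 → 2, 5.7290/1 → 5; chars 25.
Subsquare (5′×2.5′, letters a–x): 1.4588/0.0833333 → 17 → r, 0.7290/0.0416667 → 17 → r; chars rr.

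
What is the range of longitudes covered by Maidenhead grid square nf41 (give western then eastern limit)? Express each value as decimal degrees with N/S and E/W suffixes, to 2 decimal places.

Field N=13, F=5: +13·20° lon, +5·10° lat → SW at lon 80°, lat -40°.
Square 4, 1: +4·2° lon, +1·1° lat → SW at lon 88°, lat -39°.
Cell spans 2° lon × 1° lat.
west 88.00° E, east 90.00° E.

88.00° E, 90.00° E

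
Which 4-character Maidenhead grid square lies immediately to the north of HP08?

Latitude square 8; +1 → 9.
The longitude characters are unchanged.

HP09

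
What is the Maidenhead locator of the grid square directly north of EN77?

EN78

Latitude square 7; +1 → 8.
The longitude characters are unchanged.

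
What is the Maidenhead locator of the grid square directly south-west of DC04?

CC93

Longitude square 0; −1 → -1, wraps to 9, carry into field.
Longitude field D = 3; −1 → 2 = C.
Latitude square 4; −1 → 3.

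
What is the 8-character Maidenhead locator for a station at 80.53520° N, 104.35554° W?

DR70tm78

Add 180° to longitude and 90° to latitude: 75.64446, 170.53520.
Field (20°×10°, letters A–R): lon ⌊75.64446/20⌋ = 3 → D; lat ⌊170.53520/10⌋ = 17 → R.
Square (2°×1°, digits 0–9): lon ⌊15.64446/2⌋ = 7; lat ⌊0.53520/1⌋ = 0.
Subsquare (5′×2.5′, letters a–x): lon ⌊1.64446/0.0833333⌋ = 19 → t; lat ⌊0.53520/0.0416667⌋ = 12 → m.
Extended square (30″×15″, digits 0–9): lon ⌊0.06113/0.00833333⌋ = 7; lat ⌊0.03520/0.00416667⌋ = 8.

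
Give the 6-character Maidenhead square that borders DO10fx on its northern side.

DO11fa

Latitude subsquare x = 23; +1 → 24, wraps to 0 = a, carry into square.
Latitude square 0; +1 → 1.
The longitude characters are unchanged.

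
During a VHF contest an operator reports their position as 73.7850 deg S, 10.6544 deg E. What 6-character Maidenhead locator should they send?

Offset from 180°W / 90°S: lon 190.6544°, lat 16.2150°.
Field: 190.6544/20 → 9 → J, 16.2150/10 → 1 → B; chars JB.
Square: 10.6544/2 → 5, 6.2150/1 → 6; chars 56.
Subsquare: 0.6544/0.0833333 → 7 → h, 0.2150/0.0416667 → 5 → f; chars hf.

JB56hf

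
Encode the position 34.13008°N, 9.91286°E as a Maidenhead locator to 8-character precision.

Add 180° to longitude and 90° to latitude: 189.91286, 124.13008.
Field: 189.91286/20 → 9 → J, 124.13008/10 → 12 → M; chars JM.
Square: 9.91286/2 → 4, 4.13008/1 → 4; chars 44.
Subsquare: 1.91286/0.0833333 → 22 → w, 0.13008/0.0416667 → 3 → d; chars wd.
Extended square: 0.07953/0.00833333 → 9, 0.00508/0.00416667 → 1; chars 91.

JM44wd91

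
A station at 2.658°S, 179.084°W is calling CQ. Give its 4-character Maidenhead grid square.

AI07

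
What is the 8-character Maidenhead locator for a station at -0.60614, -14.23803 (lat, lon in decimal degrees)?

II29vj14

Offset from 180°W / 90°S: lon 165.76197°, lat 89.39386°.
Field (20°×10°, letters A–R): 165.76197/20 → 8 → I, 89.39386/10 → 8 → I; chars II.
Square (2°×1°, digits 0–9): 5.76197/2 → 2, 9.39386/1 → 9; chars 29.
Subsquare (5′×2.5′, letters a–x): 1.76197/0.0833333 → 21 → v, 0.39386/0.0416667 → 9 → j; chars vj.
Extended square (30″×15″, digits 0–9): 0.01197/0.00833333 → 1, 0.01886/0.00416667 → 4; chars 14.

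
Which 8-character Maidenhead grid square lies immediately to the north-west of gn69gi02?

GN69fi93

Longitude extended square 0; −1 → -1, wraps to 9, carry into subsquare.
Longitude subsquare g = 6; −1 → 5 = f.
Latitude extended square 2; +1 → 3.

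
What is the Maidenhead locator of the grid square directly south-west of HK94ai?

HK84xh

Longitude subsquare a = 0; −1 → -1, wraps to 23 = x, carry into square.
Longitude square 9; −1 → 8.
Latitude subsquare i = 8; −1 → 7 = h.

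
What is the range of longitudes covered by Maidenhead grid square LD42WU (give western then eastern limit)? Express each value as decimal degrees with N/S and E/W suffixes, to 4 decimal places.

49.8333° E, 49.9167° E

Field L=11, D=3: +11·20° lon, +3·10° lat → SW at lon 40°, lat -60°.
Square 4, 2: +4·2° lon, +2·1° lat → SW at lon 48°, lat -58°.
Subsquare w=22, u=20: +22·0.0833333° lon, +20·0.0416667° lat → SW at lon 49.8333°, lat -57.1667°.
Cell spans 0.0833333° lon × 0.0416667° lat.
west 49.8333° E, east 49.9167° E.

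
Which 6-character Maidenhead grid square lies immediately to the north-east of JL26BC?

JL26cd

Longitude subsquare b = 1; +1 → 2 = c.
Latitude subsquare c = 2; +1 → 3 = d.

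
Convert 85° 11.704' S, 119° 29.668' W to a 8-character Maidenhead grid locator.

DA04gt03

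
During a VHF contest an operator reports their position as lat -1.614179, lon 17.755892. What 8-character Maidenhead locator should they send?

Shift to the Maidenhead origin (180°W, 90°S): lon 197.75589, lat 88.38582.
Field (20°×10°, letters A–R): lon ⌊197.75589/20⌋ = 9 → J; lat ⌊88.38582/10⌋ = 8 → I.
Square (2°×1°, digits 0–9): lon ⌊17.75589/2⌋ = 8; lat ⌊8.38582/1⌋ = 8.
Subsquare (5′×2.5′, letters a–x): lon ⌊1.75589/0.0833333⌋ = 21 → v; lat ⌊0.38582/0.0416667⌋ = 9 → j.
Extended square (30″×15″, digits 0–9): lon ⌊0.00589/0.00833333⌋ = 0; lat ⌊0.01082/0.00416667⌋ = 2.

JI88vj02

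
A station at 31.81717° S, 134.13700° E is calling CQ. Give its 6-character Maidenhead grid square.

PF78be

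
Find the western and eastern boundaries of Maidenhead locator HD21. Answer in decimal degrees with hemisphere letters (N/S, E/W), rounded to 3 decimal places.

Field H=7, D=3: +7·20° lon, +3·10° lat → SW at lon -40°, lat -60°.
Square 2, 1: +2·2° lon, +1·1° lat → SW at lon -36°, lat -59°.
Cell spans 2° lon × 1° lat.
west 36.000° W, east 34.000° W.

36.000° W, 34.000° W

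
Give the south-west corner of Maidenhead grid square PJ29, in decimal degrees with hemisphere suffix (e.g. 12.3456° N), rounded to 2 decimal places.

Field P=15, J=9: +15·20° lon, +9·10° lat → SW at lon 120°, lat 0°.
Square 2, 9: +2·2° lon, +9·1° lat → SW at lon 124°, lat 9°.
latitude 9.00° N, longitude 124.00° E.

9.00° N, 124.00° E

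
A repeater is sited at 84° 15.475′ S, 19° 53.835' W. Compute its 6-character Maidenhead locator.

IA05br

Shift to the Maidenhead origin (180°W, 90°S): lon 160.1028, lat 5.7421.
Field (20°×10°, letters A–R): 160.1028/20 → 8 → I, 5.7421/10 → 0 → A; chars IA.
Square (2°×1°, digits 0–9): 0.1028/2 → 0, 5.7421/1 → 5; chars 05.
Subsquare (5′×2.5′, letters a–x): 0.1028/0.0833333 → 1 → b, 0.7421/0.0416667 → 17 → r; chars br.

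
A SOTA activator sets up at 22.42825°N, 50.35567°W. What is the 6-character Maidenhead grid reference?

GL42tk

Add 180° to longitude and 90° to latitude: 129.6443, 112.4282.
Field: lon ⌊129.6443/20⌋ = 6 → G; lat ⌊112.4282/10⌋ = 11 → L.
Square: lon ⌊9.6443/2⌋ = 4; lat ⌊2.4282/1⌋ = 2.
Subsquare: lon ⌊1.6443/0.0833333⌋ = 19 → t; lat ⌊0.4282/0.0416667⌋ = 10 → k.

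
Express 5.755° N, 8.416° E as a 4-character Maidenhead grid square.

JJ45

Add 180° to longitude and 90° to latitude: 188.42, 95.75.
Field: lon ⌊188.42/20⌋ = 9 → J; lat ⌊95.75/10⌋ = 9 → J.
Square: lon ⌊8.42/2⌋ = 4; lat ⌊5.75/1⌋ = 5.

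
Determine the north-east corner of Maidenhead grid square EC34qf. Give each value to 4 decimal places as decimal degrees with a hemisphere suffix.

65.7500° S, 92.5833° W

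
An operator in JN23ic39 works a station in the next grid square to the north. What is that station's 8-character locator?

JN23id30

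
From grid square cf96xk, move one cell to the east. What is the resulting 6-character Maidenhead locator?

DF06ak

Longitude subsquare x = 23; +1 → 24, wraps to 0 = a, carry into square.
Longitude square 9; +1 → 10, wraps to 0, carry into field.
Longitude field C = 2; +1 → 3 = D.
The latitude characters are unchanged.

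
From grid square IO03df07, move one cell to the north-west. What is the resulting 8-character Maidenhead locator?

IO03cf98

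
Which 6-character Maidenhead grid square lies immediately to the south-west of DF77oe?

Longitude subsquare o = 14; −1 → 13 = n.
Latitude subsquare e = 4; −1 → 3 = d.

DF77nd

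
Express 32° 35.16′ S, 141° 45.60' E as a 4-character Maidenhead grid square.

QF07

Add 180° to longitude and 90° to latitude: 321.76, 57.41.
Field (20°×10°, letters A–R): 321.76/20 → 16 → Q, 57.41/10 → 5 → F; chars QF.
Square (2°×1°, digits 0–9): 1.76/2 → 0, 7.41/1 → 7; chars 07.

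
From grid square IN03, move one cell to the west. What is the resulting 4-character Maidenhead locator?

HN93

Longitude square 0; −1 → -1, wraps to 9, carry into field.
Longitude field I = 8; −1 → 7 = H.
The latitude characters are unchanged.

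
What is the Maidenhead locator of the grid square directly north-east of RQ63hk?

RQ63il

Longitude subsquare h = 7; +1 → 8 = i.
Latitude subsquare k = 10; +1 → 11 = l.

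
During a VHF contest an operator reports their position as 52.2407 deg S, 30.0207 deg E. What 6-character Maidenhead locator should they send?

Add 180° to longitude and 90° to latitude: 210.0207, 37.7593.
Field (20°×10°, letters A–R): 210.0207/20 → 10 → K, 37.7593/10 → 3 → D; chars KD.
Square (2°×1°, digits 0–9): 10.0207/2 → 5, 7.7593/1 → 7; chars 57.
Subsquare (5′×2.5′, letters a–x): 0.0207/0.0833333 → 0 → a, 0.7593/0.0416667 → 18 → s; chars as.

KD57as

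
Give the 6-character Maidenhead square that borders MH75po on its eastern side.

MH75qo

Longitude subsquare p = 15; +1 → 16 = q.
The latitude characters are unchanged.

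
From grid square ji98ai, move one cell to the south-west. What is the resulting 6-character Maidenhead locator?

Longitude subsquare a = 0; −1 → -1, wraps to 23 = x, carry into square.
Longitude square 9; −1 → 8.
Latitude subsquare i = 8; −1 → 7 = h.

JI88xh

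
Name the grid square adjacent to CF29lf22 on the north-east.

CF29lf33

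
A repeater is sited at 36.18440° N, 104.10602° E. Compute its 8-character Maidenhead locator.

Offset from 180°W / 90°S: lon 284.10602°, lat 126.18440°.
Field: lon ⌊284.10602/20⌋ = 14 → O; lat ⌊126.18440/10⌋ = 12 → M.
Square: lon ⌊4.10602/2⌋ = 2; lat ⌊6.18440/1⌋ = 6.
Subsquare: lon ⌊0.10602/0.0833333⌋ = 1 → b; lat ⌊0.18440/0.0416667⌋ = 4 → e.
Extended square: lon ⌊0.02269/0.00833333⌋ = 2; lat ⌊0.01773/0.00416667⌋ = 4.

OM26be24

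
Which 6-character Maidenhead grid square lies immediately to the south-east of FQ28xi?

Longitude subsquare x = 23; +1 → 24, wraps to 0 = a, carry into square.
Longitude square 2; +1 → 3.
Latitude subsquare i = 8; −1 → 7 = h.

FQ38ah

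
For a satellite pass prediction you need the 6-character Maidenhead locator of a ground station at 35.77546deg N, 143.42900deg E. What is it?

QM15rs

Shift to the Maidenhead origin (180°W, 90°S): lon 323.4290, lat 125.7755.
Field (20°×10°, letters A–R): lon ⌊323.4290/20⌋ = 16 → Q; lat ⌊125.7755/10⌋ = 12 → M.
Square (2°×1°, digits 0–9): lon ⌊3.4290/2⌋ = 1; lat ⌊5.7755/1⌋ = 5.
Subsquare (5′×2.5′, letters a–x): lon ⌊1.4290/0.0833333⌋ = 17 → r; lat ⌊0.7755/0.0416667⌋ = 18 → s.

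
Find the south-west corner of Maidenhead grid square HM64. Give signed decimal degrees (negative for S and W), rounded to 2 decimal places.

Field H=7, M=12: +7·20° lon, +12·10° lat → SW at lon -40°, lat 30°.
Square 6, 4: +6·2° lon, +4·1° lat → SW at lon -28°, lat 34°.
latitude 34.00, longitude -28.00.

34.00, -28.00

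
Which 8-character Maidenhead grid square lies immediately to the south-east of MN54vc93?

Longitude extended square 9; +1 → 10, wraps to 0, carry into subsquare.
Longitude subsquare v = 21; +1 → 22 = w.
Latitude extended square 3; −1 → 2.

MN54wc02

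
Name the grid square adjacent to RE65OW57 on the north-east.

Longitude extended square 5; +1 → 6.
Latitude extended square 7; +1 → 8.

RE65ow68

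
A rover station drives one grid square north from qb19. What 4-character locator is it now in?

Latitude square 9; +1 → 10, wraps to 0, carry into field.
Latitude field B = 1; +1 → 2 = C.
The longitude characters are unchanged.

QC10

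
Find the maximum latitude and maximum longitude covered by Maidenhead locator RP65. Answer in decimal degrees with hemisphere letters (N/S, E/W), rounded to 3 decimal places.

66.000° N, 174.000° E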